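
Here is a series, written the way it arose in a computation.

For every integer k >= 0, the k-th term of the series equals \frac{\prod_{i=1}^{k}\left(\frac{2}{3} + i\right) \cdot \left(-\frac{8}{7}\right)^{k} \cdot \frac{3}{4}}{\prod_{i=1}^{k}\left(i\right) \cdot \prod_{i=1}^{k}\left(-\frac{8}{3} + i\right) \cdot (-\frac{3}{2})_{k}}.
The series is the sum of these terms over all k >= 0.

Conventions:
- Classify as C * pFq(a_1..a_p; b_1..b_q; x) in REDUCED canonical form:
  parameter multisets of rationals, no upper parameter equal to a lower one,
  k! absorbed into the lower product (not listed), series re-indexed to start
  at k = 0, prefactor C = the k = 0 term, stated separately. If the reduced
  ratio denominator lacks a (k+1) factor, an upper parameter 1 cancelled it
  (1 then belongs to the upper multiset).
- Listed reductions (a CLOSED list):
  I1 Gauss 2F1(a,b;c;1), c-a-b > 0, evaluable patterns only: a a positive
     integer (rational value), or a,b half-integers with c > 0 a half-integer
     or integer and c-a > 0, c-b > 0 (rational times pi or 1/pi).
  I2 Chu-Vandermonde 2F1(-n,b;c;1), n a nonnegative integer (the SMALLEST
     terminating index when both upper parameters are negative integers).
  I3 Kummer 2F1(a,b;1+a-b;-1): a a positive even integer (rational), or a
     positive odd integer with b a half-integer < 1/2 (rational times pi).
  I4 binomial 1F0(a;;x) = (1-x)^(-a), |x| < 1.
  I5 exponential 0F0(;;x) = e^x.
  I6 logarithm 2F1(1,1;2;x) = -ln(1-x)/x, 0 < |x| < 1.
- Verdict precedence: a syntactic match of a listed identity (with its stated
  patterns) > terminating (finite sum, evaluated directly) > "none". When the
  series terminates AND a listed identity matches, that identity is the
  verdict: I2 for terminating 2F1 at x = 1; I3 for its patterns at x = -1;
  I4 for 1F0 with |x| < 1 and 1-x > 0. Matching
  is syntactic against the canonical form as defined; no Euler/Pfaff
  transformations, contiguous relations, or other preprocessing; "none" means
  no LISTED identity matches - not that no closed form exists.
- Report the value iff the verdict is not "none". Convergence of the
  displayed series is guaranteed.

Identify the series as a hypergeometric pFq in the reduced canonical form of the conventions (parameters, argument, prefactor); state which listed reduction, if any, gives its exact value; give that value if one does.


At argument -\frac{8}{7}: a 1F2 with upper {\frac{5}{3}}, lower {-\frac{5}{3}, -\frac{3}{2}}, scaled by C = \frac{3}{4}. Verdict: none. No listed pattern accepts 1F2(\frac{5}{3}; -\frac{5}{3}, -\frac{3}{2}; -\frac{8}{7}).

Key observation: from the first term \frac{3}{4}: the running product (prefactor 3/4) telescopes to a rising factorial.
Consecutive-term ratio: r(k) = -\frac{8}{7} * (k+\frac{5}{3}) / [(k-\frac{5}{3}) (k-\frac{3}{2}) (k+1)] ; factor over Q: parameters, x = -\frac{8}{7}, and C = \frac{3}{4}.


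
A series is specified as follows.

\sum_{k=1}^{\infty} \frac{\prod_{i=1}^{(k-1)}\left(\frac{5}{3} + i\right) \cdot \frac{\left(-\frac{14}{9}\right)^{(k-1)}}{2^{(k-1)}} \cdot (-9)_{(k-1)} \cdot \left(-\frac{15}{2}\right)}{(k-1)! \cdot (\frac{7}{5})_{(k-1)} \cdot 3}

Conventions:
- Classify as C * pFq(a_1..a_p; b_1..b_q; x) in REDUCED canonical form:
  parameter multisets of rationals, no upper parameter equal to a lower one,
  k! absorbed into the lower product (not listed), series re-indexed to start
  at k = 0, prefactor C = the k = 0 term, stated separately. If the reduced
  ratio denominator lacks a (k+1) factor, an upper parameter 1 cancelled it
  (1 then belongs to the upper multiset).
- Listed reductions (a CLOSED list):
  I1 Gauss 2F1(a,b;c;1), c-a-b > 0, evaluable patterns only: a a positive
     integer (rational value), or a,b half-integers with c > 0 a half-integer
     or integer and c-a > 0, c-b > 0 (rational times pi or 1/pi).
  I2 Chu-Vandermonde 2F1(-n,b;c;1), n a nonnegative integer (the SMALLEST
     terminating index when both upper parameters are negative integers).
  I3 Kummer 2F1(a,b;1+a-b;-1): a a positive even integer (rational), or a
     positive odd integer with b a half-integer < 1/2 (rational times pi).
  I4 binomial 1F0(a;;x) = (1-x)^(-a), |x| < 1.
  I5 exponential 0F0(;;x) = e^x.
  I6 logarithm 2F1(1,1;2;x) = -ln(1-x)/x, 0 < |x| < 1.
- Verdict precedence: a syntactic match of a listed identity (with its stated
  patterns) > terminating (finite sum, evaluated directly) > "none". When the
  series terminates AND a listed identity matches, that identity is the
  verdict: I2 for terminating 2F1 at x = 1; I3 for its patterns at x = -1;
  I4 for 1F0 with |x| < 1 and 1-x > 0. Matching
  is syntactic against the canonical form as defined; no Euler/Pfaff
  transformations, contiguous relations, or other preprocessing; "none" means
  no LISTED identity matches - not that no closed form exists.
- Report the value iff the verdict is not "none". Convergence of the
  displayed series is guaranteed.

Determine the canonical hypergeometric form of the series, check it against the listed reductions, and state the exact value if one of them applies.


At argument -\frac{7}{9}: a 2F1 with upper {-9, \frac{8}{3}}, lower {\frac{7}{5}}, scaled by C = -\frac{5}{2}. Verdict: terminating - upper parameter -9 makes this a finite sum (last index 9), evaluated exactly. Its exact value is -\frac{26969308160505876908705}{11844505047140967672}.

First insight: from the first term -\frac{5}{2}: the constant factors (prefactor -5/2) combine into one prefactor.
Step ratio: r(k) = -\frac{7}{9} * (k-9) (k+\frac{8}{3}) / [(k+\frac{7}{5}) (k+1)] - rational in k, leading ratio -\frac{7}{9}; with t_0 = -\frac{5}{2}, classification follows.


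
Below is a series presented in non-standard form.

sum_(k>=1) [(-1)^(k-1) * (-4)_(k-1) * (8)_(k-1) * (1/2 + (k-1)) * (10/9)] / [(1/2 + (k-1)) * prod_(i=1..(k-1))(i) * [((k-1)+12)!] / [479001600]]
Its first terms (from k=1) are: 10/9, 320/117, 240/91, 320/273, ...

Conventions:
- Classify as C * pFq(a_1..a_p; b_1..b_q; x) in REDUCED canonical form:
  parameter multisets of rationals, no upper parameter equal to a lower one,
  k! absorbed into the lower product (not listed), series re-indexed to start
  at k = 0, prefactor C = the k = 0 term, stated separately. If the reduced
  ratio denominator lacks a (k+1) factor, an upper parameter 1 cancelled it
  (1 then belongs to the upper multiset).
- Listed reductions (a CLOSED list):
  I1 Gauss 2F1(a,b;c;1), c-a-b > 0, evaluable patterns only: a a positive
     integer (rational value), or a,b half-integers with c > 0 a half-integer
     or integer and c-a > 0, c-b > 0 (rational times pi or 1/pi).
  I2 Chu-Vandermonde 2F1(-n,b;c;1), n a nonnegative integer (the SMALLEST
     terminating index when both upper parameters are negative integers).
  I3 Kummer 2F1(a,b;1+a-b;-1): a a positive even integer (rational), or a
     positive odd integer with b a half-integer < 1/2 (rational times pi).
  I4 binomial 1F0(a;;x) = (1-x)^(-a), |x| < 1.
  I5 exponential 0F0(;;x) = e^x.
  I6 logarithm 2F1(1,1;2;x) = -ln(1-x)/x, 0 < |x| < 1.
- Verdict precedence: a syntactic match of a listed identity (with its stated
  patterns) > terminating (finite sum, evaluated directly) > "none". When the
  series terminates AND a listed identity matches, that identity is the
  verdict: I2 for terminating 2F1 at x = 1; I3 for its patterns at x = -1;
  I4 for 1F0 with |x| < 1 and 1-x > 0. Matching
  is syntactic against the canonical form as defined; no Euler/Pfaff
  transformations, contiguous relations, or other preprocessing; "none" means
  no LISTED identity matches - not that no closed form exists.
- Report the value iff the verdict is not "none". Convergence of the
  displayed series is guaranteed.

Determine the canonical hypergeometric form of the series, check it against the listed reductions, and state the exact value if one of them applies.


Prefactor 10/9, argument -1: 2F1 with upper {-4, 8} over lower {13}. Verdict: Kummer's theorem (I3) fires (x = -1; c = 13 equals 1+a-b for upper {-4, 8}: listed pattern). Its exact value is 55/7.

Key observation: t_0 = 10/9 here, and the denominator's factorial ratio (prefactor 10/9) is a lower Pochhammer.
Ratio: r(k) = (-1) * (k-4) (k+8) / [(k+13) (k+1)] ; factor over Q: parameters, x = (-1), and C = 10/9.


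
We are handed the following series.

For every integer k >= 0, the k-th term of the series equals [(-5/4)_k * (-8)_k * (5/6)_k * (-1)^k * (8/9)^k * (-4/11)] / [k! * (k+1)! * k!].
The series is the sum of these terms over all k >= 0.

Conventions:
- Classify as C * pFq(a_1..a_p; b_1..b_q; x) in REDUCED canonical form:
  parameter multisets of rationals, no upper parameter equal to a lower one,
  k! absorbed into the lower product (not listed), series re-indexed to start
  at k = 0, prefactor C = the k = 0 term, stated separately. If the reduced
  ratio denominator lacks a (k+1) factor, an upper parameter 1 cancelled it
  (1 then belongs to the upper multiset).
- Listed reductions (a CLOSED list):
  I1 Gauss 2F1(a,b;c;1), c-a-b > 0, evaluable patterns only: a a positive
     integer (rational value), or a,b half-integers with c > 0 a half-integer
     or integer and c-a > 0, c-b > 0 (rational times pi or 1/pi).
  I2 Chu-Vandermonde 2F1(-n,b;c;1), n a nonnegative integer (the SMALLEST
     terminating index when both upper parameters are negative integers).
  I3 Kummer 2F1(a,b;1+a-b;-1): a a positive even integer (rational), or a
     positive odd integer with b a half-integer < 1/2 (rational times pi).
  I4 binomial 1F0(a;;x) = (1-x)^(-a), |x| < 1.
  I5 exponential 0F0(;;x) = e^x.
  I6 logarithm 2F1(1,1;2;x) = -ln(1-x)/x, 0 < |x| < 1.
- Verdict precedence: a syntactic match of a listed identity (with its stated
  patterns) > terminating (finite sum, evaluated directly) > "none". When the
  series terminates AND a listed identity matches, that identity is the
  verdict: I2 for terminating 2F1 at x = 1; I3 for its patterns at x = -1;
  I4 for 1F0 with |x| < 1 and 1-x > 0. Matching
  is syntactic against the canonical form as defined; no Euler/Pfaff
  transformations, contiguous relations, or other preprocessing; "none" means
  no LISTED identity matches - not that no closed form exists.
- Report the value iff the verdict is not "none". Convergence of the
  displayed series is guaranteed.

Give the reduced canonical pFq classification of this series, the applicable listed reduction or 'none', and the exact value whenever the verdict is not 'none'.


First insight: from the first term -4/11: the (-1)^k factor (prefactor -4/11) folds into the argument's sign.
Ratio: r(k) = (-8/9) * (k-8) (k-5/4) (k+5/6) / [(k+1) (k+2) (k+1)] - rational in k. x = (-8/9); t_0 = -4/11; negate the roots.

The series (x = -8/9) is 3F2: upper {-8, -5/4, 5/6}, lower {1, 2}, prefactor -4/11. Verdict: terminating (-8 upstairs). 9 nonzero terms in all; added directly. Hence: 525442132343995583/1030736760850722816.


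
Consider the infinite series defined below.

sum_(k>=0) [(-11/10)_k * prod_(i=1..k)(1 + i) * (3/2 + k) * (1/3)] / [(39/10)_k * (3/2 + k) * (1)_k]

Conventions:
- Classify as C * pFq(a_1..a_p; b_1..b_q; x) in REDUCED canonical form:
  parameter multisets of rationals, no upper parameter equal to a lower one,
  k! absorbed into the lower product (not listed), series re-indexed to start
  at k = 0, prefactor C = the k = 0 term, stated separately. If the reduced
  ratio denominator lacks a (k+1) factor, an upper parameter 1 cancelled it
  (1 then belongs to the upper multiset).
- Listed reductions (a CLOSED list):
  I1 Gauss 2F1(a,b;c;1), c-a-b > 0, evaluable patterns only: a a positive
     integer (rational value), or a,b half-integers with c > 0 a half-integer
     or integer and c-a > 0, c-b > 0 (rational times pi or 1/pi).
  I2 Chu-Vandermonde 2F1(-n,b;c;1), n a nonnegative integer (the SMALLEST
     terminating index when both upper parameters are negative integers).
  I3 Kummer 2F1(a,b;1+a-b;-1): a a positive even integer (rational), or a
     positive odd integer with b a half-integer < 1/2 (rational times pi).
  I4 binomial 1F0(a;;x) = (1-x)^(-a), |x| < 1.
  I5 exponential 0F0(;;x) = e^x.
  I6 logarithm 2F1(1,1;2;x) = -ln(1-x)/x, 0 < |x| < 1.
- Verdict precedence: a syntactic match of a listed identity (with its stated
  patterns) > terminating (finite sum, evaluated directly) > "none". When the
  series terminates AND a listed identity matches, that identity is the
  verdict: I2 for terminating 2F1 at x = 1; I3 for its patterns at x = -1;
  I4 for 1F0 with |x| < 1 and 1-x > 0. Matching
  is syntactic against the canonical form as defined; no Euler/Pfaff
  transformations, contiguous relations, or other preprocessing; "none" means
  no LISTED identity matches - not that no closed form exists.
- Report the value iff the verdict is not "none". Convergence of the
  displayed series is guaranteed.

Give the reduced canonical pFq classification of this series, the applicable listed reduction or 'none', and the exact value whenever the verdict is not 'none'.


Classification (C = 1/3): 2F1 with upper {-11/10, 2}, lower {39/10}, argument x = 1. Verdict: Gauss's theorem (I1) fires (x = 1: the Gamma ratio telescopes since c-a-b = 3 > 0 and a = 2 in Z>0). Hence: 551/3600.

Key step: t_0 = 1/3 here, and the factor k + 3/2 cancels (top and bottom), leaving C = 1/3, x = 1.
Adjacent-term ratio: r(k) = 1 * (k-11/10) (k+2) / [(k+39/10) (k+1)] ; factor over Q: parameters, x = 1, and C = 1/3.


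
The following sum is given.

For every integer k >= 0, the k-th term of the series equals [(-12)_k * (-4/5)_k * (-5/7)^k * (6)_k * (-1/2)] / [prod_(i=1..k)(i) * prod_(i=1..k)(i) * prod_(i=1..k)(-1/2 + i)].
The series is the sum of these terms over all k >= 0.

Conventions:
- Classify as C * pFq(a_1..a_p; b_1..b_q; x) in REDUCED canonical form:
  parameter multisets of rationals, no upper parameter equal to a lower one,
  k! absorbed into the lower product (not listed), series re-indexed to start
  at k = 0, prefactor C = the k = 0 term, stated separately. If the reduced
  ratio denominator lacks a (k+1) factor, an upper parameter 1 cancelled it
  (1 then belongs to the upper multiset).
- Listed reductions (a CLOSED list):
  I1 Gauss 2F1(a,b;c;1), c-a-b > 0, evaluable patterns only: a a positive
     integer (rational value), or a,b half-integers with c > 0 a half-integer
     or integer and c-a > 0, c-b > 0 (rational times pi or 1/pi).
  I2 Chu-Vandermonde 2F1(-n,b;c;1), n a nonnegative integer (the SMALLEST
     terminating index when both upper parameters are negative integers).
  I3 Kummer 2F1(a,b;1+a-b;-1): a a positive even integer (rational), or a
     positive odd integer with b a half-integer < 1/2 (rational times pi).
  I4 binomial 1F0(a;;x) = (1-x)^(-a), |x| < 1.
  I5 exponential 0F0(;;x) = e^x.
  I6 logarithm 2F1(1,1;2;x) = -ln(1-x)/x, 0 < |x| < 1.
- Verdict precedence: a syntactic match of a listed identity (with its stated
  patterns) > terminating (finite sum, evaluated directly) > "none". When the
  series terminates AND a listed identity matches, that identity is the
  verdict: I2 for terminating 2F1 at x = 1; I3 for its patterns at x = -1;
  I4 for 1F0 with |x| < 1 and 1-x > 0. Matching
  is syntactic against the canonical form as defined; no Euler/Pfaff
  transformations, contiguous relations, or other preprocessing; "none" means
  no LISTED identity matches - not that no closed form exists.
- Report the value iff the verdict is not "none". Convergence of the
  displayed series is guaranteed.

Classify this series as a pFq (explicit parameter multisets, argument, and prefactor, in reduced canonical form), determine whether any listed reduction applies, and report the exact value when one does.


Reduced: x = -5/7, 3F2, upper = {-12, -4/5, 6}, lower = {1/2, 1}, C = -1/2. Verdict: terminating. With -12 upstairs the series is a 13-term polynomial sum; evaluated term by term. Sum: 192970468115002929/44707357659230.

Key step: t_0 being -1/2, the lower running product (C = -1/2, x = -5/7) is a rising factorial.
Adjacent-term ratio: r(k) = (-5/7) * (k-12) (k-4/5) (k+6) / [(k+1/2) (k+1) (k+1)] - rational; roots negated = parameters, x = (-5/7), C = -1/2.


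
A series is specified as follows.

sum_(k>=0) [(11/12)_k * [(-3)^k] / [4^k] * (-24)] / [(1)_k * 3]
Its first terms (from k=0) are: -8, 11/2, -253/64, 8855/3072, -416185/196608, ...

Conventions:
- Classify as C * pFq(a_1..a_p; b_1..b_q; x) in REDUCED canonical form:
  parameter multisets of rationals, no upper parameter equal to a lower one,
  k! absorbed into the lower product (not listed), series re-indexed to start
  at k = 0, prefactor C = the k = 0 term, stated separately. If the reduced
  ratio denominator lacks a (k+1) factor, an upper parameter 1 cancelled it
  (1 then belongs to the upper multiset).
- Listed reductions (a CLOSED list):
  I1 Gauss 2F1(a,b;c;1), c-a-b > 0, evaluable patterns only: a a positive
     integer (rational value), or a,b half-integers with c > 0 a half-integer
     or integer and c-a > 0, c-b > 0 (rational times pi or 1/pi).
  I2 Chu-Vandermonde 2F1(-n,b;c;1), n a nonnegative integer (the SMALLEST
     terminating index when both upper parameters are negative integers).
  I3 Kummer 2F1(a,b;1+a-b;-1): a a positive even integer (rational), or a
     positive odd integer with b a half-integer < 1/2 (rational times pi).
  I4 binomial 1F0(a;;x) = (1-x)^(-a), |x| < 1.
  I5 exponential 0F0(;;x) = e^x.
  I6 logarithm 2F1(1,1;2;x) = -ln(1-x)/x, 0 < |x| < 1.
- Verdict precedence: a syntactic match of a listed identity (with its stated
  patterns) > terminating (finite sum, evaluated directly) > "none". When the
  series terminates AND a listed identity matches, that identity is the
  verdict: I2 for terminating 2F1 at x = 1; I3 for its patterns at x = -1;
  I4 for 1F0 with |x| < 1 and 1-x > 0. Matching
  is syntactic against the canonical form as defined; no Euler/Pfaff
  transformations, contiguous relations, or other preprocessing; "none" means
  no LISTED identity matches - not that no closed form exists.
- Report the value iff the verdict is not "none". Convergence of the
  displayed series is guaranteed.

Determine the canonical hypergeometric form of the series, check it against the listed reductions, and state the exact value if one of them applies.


Classification (C = -8): 1F0 with upper {11/12}, lower {-}, argument x = -3/4. Verdict: the I4 binomial reduction applies (the 1F0 binomial series: exponent -11/12, x = -3/4). Value: (-8) * (7/4)^(-11/12).

The tell: t_0 = -8 here, and the constant factors (C = -8) combine into one prefactor.
Consecutive-term ratio: r(k) = (-3/4) * (k+11/12) / [(k+1)] - rational; roots negated = parameters, x = (-3/4), C = -8.


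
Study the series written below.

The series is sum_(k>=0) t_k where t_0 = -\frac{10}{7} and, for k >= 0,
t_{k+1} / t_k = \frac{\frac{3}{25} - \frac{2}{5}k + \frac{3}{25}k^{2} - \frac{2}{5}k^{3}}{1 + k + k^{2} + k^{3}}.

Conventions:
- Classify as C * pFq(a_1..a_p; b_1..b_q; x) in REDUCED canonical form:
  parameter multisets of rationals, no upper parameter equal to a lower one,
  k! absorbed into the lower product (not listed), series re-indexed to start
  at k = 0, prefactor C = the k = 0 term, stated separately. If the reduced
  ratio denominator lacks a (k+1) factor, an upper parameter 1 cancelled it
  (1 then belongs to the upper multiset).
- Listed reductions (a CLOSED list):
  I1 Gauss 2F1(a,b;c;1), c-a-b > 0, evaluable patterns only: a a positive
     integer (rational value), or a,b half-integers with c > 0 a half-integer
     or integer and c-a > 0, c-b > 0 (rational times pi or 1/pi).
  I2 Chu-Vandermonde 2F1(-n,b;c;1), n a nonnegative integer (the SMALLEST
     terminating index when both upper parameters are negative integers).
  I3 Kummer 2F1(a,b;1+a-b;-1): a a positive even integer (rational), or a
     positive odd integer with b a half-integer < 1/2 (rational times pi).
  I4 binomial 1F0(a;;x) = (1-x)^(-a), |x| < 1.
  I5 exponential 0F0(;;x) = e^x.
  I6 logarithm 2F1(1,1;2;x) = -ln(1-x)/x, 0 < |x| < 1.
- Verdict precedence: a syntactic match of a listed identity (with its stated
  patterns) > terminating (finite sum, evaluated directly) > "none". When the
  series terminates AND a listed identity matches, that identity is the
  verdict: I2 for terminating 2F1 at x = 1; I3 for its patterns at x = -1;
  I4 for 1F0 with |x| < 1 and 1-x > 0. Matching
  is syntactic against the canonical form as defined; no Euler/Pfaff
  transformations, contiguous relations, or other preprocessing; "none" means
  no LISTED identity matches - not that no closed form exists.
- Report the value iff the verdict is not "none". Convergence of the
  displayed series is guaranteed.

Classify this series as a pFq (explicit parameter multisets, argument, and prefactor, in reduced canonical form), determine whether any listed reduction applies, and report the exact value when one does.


At argument -\frac{2}{5}: a 1F0 with upper {-\frac{3}{10}}, lower {-}, scaled by C = -\frac{10}{7}. Verdict at x = -\frac{2}{5}: the I4 binomial reduction matches (the 1F0 binomial series: exponent 3/10, x = -\frac{2}{5}). Hence: \left(-\frac{10}{7}\right) \cdot \left(\frac{7}{5}\right)^{\frac{3}{10}}.

Key observation: with t_0 = -\frac{10}{7}, roots of the ratio polynomials (C = -10/7) are the negated parameters.
Consecutive-term ratio: r(k) = -\frac{2}{5} * (k-\frac{3}{10}) / [(k+1)] - rational in k. x = -\frac{2}{5}; t_0 = -\frac{10}{7}; negate the roots.


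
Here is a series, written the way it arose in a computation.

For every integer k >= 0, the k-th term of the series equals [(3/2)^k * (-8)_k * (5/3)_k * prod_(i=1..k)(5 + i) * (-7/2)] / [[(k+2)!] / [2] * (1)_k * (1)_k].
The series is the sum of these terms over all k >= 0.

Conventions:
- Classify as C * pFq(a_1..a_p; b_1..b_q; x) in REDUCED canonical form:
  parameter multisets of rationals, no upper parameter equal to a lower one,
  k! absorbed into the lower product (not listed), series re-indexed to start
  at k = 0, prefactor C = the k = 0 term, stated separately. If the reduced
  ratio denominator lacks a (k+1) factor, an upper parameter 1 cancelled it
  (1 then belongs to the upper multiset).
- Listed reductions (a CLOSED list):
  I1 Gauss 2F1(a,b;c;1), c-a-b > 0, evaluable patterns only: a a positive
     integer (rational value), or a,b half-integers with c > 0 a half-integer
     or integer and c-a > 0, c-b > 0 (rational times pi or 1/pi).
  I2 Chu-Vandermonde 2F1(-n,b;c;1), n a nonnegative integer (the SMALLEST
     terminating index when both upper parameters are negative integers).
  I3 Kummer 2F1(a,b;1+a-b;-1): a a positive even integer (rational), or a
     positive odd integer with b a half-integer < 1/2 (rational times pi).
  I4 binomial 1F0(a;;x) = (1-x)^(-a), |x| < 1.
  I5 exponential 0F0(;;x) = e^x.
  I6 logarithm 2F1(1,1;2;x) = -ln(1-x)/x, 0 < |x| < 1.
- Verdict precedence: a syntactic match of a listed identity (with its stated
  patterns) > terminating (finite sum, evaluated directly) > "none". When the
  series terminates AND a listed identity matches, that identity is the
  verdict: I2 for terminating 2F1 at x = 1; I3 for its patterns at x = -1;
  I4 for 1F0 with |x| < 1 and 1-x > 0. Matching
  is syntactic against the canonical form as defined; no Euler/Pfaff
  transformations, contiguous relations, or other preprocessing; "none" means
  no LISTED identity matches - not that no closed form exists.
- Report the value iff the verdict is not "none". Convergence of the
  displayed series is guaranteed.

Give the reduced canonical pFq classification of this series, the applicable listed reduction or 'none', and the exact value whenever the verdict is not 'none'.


Prefactor -7/2, argument 3/2: 3F2 with upper {-8, 5/3, 6} over lower {1, 3}. Verdict: terminating. (-8)_k vanishes past k = 8, leaving a 9-term sum, computed directly. Its exact value is -52283/1536.

Structural cue: t_0 being -7/2, (1)_k (C = -7/2, x = 3/2) is k! itself.
Adjacent-term ratio: r(k) = (3/2) * (k-8) (k+5/3) (k+6) / [(k+1) (k+3) (k+1)] - rational; roots negated = parameters, x = (3/2), C = -7/2.


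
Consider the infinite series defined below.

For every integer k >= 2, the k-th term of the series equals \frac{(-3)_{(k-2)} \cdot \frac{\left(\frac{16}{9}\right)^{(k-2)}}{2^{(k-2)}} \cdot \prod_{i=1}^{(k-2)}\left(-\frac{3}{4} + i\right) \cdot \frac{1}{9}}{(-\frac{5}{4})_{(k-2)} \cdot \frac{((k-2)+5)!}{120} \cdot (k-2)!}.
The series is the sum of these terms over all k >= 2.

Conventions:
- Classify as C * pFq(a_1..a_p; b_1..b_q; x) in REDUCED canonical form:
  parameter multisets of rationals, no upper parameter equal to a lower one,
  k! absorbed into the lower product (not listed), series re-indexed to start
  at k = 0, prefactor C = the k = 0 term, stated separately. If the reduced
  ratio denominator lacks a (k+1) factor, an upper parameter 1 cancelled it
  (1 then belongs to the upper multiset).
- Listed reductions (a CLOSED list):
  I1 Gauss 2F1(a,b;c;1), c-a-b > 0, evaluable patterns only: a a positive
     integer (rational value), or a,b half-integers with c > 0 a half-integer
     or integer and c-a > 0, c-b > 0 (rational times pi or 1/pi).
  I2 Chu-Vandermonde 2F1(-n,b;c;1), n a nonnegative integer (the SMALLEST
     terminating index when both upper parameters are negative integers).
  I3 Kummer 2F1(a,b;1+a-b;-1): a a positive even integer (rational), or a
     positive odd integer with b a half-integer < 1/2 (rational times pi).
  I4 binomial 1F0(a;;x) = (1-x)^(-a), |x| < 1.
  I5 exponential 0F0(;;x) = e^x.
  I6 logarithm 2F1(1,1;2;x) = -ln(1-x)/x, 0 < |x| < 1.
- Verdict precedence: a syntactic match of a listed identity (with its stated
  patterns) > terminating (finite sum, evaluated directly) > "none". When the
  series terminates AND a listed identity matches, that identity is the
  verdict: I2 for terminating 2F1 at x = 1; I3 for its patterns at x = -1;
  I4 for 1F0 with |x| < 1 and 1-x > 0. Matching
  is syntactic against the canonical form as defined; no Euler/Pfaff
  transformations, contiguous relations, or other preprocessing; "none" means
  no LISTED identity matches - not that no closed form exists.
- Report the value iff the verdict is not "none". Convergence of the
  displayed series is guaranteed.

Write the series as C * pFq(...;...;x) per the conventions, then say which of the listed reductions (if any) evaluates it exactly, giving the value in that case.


Classification (C = \frac{1}{9}): 2F2 with upper {-3, \frac{1}{4}}, lower {-\frac{5}{4}, 6}, argument x = \frac{8}{9}. Verdict: terminating - the sum ends at index 3 because -3 is a negative integer; exact evaluation follows. Exact value: \frac{29063}{229635}.

Key step: t_0 being \frac{1}{9}, the two k-th powers (C = 1/9, x = 8/9) combine into one argument.
Step ratio: r(k) = \frac{8}{9} * (k-3) (k+\frac{1}{4}) / [(k-\frac{5}{4}) (k+6) (k+1)] - rational in k, leading ratio \frac{8}{9}; with t_0 = \frac{1}{9}, classification follows.


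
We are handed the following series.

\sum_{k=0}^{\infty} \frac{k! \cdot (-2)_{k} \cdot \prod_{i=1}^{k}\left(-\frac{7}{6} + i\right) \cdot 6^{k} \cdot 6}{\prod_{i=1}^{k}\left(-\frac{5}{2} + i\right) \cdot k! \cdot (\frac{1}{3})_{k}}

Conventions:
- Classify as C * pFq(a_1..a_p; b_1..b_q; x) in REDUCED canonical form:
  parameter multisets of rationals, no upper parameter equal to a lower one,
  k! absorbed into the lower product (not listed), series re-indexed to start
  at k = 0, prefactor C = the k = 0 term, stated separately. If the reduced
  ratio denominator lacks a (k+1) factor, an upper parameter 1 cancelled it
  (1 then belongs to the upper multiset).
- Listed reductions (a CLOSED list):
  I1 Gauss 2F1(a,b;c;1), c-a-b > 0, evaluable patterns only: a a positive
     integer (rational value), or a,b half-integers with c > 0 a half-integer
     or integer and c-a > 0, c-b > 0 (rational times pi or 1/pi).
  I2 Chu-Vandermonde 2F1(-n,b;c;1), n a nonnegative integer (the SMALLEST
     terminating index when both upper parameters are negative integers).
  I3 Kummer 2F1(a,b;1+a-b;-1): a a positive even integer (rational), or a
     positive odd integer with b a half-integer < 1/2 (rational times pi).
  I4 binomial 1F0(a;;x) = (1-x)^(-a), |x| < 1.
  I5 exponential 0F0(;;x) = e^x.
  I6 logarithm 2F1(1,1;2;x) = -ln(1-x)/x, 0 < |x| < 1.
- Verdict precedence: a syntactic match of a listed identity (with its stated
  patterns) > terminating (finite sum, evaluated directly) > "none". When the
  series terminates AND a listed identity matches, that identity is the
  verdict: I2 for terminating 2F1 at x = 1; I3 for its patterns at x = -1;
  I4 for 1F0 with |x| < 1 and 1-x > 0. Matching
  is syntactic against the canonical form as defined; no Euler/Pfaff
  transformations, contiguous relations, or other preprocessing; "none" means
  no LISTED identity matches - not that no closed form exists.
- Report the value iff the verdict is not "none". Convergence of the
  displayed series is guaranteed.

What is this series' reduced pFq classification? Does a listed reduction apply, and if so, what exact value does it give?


Key observation: with t_0 = 6, the running product (C = 6, x = 6) telescopes to a rising factorial.
Term ratio: r(k) = 6 * (k-2) (k-\frac{1}{6}) (k+1) / [(k-\frac{3}{2}) (k+\frac{1}{3}) (k+1)] ; factor over Q: parameters, x = 6, and C = 6.

Canonical form: C = 6 times 3F2 with upper {-2, -\frac{1}{6}, 1}, lower {-\frac{3}{2}, \frac{1}{3}}, x = 6. Verdict: terminating (-2 upstairs). 3 nonzero terms in all; added directly. Sum: -198.


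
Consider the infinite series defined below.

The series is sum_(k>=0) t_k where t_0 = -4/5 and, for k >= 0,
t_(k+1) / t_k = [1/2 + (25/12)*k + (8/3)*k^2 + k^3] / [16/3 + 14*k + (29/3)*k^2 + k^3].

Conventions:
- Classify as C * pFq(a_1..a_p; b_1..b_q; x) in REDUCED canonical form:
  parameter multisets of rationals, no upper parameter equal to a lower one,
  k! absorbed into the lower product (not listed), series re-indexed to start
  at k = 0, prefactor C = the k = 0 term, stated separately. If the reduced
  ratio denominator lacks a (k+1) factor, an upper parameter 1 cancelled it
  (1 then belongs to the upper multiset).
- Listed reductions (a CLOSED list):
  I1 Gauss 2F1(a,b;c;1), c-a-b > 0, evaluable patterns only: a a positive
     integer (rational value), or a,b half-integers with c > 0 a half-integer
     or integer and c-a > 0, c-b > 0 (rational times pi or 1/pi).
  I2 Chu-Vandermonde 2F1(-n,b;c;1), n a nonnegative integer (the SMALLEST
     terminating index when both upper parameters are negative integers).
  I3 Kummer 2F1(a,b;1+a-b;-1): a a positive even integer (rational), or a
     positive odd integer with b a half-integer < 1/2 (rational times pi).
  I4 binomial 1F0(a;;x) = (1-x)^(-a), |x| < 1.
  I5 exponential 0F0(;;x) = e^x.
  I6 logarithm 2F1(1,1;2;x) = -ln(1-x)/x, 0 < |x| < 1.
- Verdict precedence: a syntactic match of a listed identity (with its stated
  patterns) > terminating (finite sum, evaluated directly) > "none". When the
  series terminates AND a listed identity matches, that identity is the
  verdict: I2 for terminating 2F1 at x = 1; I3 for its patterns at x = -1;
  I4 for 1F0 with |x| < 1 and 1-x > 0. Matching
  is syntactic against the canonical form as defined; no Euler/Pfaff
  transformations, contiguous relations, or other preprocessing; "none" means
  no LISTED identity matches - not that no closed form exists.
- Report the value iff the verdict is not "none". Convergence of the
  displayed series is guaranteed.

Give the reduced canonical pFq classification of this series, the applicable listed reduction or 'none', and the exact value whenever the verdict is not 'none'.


The series (x = 1) is 2F1: upper {1/2, 3/2}, lower {8}, prefactor -4/5. Verdict: this is the half-integer Gauss pattern (I1) (x = 1; upper {1/2, 3/2} half-integers, c = 8 in the evaluable pattern). Hence: (-4194304/1486485) / pi.

Structural cue: with t_0 = -4/5, the expanded ratio factors over Q; prefactor -4/5, roots give parameters.
Ratio: r(k) = 1 * (k+1/2) (k+3/2) / [(k+8) (k+1)] - rational; roots negated = parameters, x = 1, C = -4/5.


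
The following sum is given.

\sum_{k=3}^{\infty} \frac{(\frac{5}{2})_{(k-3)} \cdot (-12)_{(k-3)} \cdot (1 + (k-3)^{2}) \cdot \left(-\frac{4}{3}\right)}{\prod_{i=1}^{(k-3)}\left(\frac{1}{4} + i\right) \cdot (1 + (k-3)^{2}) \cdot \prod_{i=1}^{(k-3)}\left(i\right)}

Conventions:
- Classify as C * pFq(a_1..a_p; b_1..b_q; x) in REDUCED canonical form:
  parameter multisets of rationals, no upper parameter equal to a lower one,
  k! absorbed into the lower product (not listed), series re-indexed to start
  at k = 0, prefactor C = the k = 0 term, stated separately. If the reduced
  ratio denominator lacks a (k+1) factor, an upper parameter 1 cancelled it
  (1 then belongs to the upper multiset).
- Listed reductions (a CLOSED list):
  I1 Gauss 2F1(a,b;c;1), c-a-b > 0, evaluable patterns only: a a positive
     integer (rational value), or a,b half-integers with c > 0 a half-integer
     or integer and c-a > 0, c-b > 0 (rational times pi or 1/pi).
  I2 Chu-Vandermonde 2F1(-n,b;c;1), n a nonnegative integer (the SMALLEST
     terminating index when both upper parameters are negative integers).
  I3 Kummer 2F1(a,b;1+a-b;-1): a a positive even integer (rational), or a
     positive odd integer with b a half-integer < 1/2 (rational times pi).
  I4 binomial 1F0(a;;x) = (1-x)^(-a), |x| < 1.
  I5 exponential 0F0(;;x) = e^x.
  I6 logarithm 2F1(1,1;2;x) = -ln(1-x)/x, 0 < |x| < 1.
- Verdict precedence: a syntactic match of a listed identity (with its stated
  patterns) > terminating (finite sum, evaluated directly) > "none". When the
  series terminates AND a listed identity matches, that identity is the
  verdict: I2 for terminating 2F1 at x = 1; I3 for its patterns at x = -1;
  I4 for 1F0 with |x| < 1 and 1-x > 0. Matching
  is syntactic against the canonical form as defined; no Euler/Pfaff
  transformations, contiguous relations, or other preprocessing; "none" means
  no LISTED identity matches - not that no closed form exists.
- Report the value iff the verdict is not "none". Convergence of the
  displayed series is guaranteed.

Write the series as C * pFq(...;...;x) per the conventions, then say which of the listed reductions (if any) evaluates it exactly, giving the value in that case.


With C = -\frac{4}{3}: the canonical form is 2F1(-12, \frac{5}{2}; \frac{5}{4}; 1). Verdict: this is Vandermonde's identity (I2) (terminating 2F1 at x = 1 with n = 12, b = 5/2, c = \frac{5}{4}). Its exact value is -\frac{54188}{78527505}.

The tell: from the first term -\frac{4}{3}: the lower running product (C = -4/3, x = 1) is a rising factorial.
Adjacent-term ratio: r(k) = 1 * (k-12) (k+\frac{5}{2}) / [(k+\frac{5}{4}) (k+1)] - poly over poly, x = 1 from leading terms; C = -\frac{4}{3} at k = 0.


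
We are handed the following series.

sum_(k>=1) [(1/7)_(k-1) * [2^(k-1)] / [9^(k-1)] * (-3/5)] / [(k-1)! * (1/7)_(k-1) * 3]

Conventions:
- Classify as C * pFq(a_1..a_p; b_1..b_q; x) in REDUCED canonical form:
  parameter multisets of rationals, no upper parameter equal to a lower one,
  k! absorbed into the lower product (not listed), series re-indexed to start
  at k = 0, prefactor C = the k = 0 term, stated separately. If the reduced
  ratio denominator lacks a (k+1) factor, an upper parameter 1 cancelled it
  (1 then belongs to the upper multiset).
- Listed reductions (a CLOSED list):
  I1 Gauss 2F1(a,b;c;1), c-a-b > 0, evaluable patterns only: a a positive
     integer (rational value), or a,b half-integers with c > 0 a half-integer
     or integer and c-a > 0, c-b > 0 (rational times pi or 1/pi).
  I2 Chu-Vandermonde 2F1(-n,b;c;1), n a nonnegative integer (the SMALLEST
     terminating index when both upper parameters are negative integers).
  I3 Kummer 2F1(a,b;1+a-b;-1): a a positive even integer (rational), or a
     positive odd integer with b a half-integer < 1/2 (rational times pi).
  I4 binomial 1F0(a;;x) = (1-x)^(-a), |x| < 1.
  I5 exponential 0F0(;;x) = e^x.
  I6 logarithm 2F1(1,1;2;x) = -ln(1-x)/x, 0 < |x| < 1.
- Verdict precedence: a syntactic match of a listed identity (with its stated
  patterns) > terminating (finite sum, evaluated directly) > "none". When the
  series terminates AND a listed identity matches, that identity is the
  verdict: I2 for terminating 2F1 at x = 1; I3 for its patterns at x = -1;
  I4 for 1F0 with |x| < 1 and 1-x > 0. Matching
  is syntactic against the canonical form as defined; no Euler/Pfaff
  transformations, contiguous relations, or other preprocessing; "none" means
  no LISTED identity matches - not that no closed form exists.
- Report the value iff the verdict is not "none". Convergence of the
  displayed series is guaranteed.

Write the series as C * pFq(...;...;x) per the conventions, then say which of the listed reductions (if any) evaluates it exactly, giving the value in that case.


At argument 2/9: a 0F0 with upper {-}, lower {-}, scaled by C = -1/5. Verdict (x = 2/9): the exponential series (I5) applies (the 0F0 exponential series at x = 2/9). Value: (-1/5) * e^(2/9).

Key step: t_0 = -1/5 here, and the two geometric factors (prefactor -1/5) combine into one argument.
Step ratio: r(k) = (2/9) * 1 / [(k+1)] ; factor over Q: parameters, x = (2/9), and C = -1/5.


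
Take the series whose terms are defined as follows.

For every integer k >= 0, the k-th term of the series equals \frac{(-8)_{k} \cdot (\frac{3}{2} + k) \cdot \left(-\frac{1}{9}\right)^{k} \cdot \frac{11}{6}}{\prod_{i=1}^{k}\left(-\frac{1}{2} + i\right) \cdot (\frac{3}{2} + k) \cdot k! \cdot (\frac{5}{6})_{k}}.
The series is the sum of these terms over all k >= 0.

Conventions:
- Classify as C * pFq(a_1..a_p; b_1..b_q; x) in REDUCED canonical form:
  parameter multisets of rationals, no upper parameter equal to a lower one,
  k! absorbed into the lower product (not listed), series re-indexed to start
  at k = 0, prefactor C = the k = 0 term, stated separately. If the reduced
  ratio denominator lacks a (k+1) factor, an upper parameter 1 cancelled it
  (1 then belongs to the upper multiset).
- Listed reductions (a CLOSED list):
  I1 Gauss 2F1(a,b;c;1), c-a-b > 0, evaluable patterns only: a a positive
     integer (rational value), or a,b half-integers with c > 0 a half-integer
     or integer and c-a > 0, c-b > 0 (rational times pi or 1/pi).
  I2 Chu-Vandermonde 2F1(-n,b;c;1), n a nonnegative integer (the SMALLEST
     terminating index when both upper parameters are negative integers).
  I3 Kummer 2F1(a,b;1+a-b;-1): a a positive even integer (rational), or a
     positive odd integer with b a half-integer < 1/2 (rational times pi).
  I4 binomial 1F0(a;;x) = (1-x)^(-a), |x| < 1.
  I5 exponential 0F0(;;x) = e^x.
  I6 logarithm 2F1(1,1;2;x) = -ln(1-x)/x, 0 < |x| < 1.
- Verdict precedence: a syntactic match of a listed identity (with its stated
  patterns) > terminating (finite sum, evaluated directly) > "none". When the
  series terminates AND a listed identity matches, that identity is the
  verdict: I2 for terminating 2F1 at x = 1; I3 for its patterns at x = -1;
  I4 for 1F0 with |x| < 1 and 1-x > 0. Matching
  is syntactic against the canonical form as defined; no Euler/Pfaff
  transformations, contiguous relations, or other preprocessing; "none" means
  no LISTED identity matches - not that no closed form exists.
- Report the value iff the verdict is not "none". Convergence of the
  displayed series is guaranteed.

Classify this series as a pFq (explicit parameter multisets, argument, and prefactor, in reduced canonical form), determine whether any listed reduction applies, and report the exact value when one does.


Reduced: x = -\frac{1}{9}, 1F2, upper = {-8}, lower = {\frac{1}{2}, \frac{5}{6}}, C = \frac{11}{6}. Verdict: terminating - upper parameter -8 makes this a finite sum (last index 8), evaluated exactly. Value: \frac{1926870803400729970321}{305122976153036291250}.

Key observation: from the first term \frac{11}{6}: the factor k + 3/2 cancels (top and bottom), leaving prefactor 11/6.
Consecutive-term ratio: r(k) = -\frac{1}{9} * (k-8) / [(k+\frac{1}{2}) (k+\frac{5}{6}) (k+1)] - rational in k. x = -\frac{1}{9}; t_0 = \frac{11}{6}; negate the roots.


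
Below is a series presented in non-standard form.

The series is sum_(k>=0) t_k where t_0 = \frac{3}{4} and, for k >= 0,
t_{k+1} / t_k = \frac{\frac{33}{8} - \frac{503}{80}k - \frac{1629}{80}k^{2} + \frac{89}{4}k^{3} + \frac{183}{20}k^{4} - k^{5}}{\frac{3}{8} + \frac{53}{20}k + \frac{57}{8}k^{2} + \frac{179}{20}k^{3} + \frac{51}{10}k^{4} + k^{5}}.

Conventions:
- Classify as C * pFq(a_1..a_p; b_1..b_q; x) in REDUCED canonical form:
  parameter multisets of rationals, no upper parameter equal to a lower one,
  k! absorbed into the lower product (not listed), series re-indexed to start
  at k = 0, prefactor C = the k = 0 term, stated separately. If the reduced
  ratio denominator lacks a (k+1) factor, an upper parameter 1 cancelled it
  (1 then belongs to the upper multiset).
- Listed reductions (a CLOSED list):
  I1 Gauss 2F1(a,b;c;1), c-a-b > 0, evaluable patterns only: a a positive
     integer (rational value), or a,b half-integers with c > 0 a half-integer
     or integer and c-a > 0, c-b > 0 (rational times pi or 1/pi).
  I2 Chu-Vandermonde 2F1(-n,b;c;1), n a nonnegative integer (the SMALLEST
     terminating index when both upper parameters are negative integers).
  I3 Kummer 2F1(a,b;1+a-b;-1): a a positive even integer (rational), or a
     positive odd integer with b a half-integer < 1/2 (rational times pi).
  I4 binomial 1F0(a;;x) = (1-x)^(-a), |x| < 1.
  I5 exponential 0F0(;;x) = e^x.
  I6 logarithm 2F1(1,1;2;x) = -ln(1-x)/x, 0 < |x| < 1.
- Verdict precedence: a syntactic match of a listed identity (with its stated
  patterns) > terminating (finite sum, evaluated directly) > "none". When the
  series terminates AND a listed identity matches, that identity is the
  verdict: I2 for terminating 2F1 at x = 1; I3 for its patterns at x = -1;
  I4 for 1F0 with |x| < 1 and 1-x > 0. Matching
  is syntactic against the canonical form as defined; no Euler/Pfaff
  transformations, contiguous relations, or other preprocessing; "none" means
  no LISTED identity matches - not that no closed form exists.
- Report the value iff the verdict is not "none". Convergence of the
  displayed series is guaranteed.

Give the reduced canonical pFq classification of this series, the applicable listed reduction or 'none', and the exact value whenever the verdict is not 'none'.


Key step: x = -1 and the ratio is unreduced: k + 1/2 divides both sides (C = 3/4, x = -1).
Step ratio: r(k) = -1 * (k-11) (k-\frac{3}{4}) (k-\frac{2}{5}) / [(k+\frac{1}{2}) (k+\frac{3}{5}) (k+1)] - rational; roots negated = parameters, x = -1, C = \frac{3}{4}.

With C = \frac{3}{4}: the canonical form is 3F2(-11, -\frac{3}{4}, -\frac{2}{5}; \frac{1}{2}, \frac{3}{5}; -1). Verdict: terminating - the sum ends at index 11 because -11 is a negative integer; exact evaluation follows. Hence: \frac{647587751512257}{32667039268864}.
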